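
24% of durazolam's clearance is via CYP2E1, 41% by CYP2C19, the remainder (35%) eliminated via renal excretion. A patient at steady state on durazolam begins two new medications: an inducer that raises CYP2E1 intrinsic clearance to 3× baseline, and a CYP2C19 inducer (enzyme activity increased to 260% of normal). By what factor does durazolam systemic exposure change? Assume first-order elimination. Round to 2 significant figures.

The CYP2E1 pathway (24% of clearance) is boosted to 3× activity: 0.24 × 3 = 0.72.
The CYP2C19 pathway (41% of clearance) is boosted to 2.6× activity: 0.41 × 2.6 = 1.066.
The remaining 35% of clearance is unaffected.
CL_new/CL_old = 0.72 + 1.066 + 0.35 = 2.136.
Because systemic exposure varies inversely with clearance, the combined effect is 1 / 2.136 = 0.47.

0.47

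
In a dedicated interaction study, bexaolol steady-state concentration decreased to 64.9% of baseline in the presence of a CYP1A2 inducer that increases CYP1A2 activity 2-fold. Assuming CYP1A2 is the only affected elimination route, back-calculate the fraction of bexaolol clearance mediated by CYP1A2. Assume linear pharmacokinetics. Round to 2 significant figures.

0.54

Write x for the fraction cleared via CYP1A2. The observed steady-state concentration change means clearance rose to 1/0.649 = 1.541 of baseline.
Setting x·2 + (1 − x) = 1.541 and solving: x = (1.541 − 1)/(2 − 1) = 0.54.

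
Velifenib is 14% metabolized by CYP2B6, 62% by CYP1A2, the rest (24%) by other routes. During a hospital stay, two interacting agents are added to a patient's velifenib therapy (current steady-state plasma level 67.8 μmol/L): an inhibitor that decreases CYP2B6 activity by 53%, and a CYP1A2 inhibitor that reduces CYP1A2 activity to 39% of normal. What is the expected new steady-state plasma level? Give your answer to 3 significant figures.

The CYP2B6 pathway (14% of clearance) is reduced to 0.47× activity: 0.14 × 0.47 = 0.0658.
The CYP1A2 pathway (62% of clearance) is reduced to 0.39× activity: 0.62 × 0.39 = 0.2418.
Non-CYP routes (24%) are unchanged.
New clearance relative to baseline: 0.0658 + 0.2418 + 0.24 = 0.5476.
Dividing the baseline by the relative clearance: 67.8 / 0.5476 = 124 μmol/L.

124 μmol/L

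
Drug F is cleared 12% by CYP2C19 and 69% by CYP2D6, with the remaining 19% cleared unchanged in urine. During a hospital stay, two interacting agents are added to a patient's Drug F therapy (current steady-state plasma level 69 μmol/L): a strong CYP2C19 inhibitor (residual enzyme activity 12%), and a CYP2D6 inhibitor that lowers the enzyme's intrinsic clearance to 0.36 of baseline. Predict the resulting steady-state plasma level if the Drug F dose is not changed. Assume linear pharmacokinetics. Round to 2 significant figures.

1.5 × 10² μmol/L

The CYP2C19 pathway (12% of clearance) falls to 0.12× activity: 0.12 × 0.12 = 0.0144.
The CYP2D6 pathway (69% of clearance) drops to 0.36× activity: 0.69 × 0.36 = 0.2484.
Non-CYP routes (19%) are unchanged.
CL_new/CL_old = 0.0144 + 0.2484 + 0.19 = 0.4528.
Dividing the baseline by the relative clearance: 69 / 0.4528 = 1.5 × 10² μmol/L.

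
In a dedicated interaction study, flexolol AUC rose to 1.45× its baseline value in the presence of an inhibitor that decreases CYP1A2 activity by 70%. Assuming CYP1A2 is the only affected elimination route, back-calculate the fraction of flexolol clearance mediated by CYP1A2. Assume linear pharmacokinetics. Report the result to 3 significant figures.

0.443

Let fm be the CYP1A2 fraction. New clearance relative to baseline = fm × 0.3 + (1 − fm).
AUC ratio = 1 / (new CL fraction), so new CL fraction = 1 / 1.45 = 0.6897.
fm × 0.3 + 1 − fm = 0.6897  ⇒  fm × (0.3 − 1) = −0.3103  ⇒  fm = 0.443.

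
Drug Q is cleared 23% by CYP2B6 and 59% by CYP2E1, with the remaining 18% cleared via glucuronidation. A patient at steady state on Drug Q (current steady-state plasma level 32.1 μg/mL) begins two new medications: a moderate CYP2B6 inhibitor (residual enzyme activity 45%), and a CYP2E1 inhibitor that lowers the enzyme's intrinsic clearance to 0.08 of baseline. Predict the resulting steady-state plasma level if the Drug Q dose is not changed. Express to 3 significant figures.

97.1 μg/mL

The CYP2B6 pathway (23% of clearance) drops to 0.45× activity: 0.23 × 0.45 = 0.1035.
The CYP2E1 pathway (59% of clearance) is reduced to 0.08× activity: 0.59 × 0.08 = 0.0472.
The remaining 18% of clearance is unaffected.
Relative clearance = 0.1035 + 0.0472 + 0.18 = 0.3307.
Dividing the baseline by the relative clearance: 32.1 / 0.3307 = 97.1 μg/mL.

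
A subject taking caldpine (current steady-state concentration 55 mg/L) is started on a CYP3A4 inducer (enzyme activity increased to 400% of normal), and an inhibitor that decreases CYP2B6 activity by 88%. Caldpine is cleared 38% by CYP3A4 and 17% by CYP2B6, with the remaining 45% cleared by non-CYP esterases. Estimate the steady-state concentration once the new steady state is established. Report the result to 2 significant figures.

The CYP3A4 pathway (38% of clearance) rises to 4× activity: 0.38 × 4 = 1.52.
The CYP2B6 pathway (17% of clearance) drops to 0.12× activity: 0.17 × 0.12 = 0.0204.
The remaining 45% of clearance is unaffected.
New clearance relative to baseline: 1.52 + 0.0204 + 0.45 = 1.9904.
New steady-state concentration = 55 / 1.9904 = 28 mg/L (concentration scales inversely with clearance).

28 mg/L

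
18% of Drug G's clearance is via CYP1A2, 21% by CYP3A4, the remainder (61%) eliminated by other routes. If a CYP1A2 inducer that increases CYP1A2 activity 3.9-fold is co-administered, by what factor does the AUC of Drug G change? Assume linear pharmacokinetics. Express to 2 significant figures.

0.66

The CYP1A2 pathway (18% of clearance) is boosted to 3.9× activity: 0.18 × 3.9 = 0.702.
CYP3A4 (21%) and the residual 61% are unaffected.
CL_new/CL_old = 0.702 + 0.21 + 0.61 = 1.522.
AUC is inversely proportional to clearance, so the fold-change is 1 / 1.522 = 0.66.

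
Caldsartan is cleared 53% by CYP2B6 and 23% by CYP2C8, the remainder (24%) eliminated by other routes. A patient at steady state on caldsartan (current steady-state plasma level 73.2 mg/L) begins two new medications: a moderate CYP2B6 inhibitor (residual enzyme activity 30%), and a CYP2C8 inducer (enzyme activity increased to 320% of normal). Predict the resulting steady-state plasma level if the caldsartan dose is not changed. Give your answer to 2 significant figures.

64 mg/L

The CYP2B6 pathway (53% of clearance) falls to 0.3× activity: 0.53 × 0.3 = 0.159.
The CYP2C8 pathway (23% of clearance) increases to 3.2× activity: 0.23 × 3.2 = 0.736.
The remaining 24% of clearance is unaffected.
Relative clearance = 0.159 + 0.736 + 0.24 = 1.135.
Dividing the baseline by the relative clearance: 73.2 / 1.135 = 64 mg/L.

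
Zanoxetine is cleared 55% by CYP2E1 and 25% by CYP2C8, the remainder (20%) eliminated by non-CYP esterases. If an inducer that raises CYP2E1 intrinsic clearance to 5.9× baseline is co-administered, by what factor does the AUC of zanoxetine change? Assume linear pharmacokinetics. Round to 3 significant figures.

CYP2E1: 0.55 × 5.9 = 3.245
CYP2C8: 0.25 (unchanged)
Other: 0.2 (unchanged)
New clearance relative to baseline: 3.245 + 0.25 + 0.2 = 3.695.
AUC is inversely proportional to clearance, so the fold-change is 1 / 3.695 = 0.271.

0.271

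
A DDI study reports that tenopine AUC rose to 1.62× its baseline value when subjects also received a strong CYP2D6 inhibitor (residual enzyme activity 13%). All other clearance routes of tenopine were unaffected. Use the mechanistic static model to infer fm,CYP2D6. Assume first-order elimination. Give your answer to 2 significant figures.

0.44

CL'/CL = 1 / 1.62 = 0.6173
0.13·fm + (1 − fm) = 0.6173
fm = (0.6173 − 1) / (0.13 − 1) = 0.44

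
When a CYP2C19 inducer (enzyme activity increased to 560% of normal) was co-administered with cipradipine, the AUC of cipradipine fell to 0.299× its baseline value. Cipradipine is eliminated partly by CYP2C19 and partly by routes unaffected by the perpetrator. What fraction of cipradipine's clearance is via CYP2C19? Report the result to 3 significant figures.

0.510

CL'/CL = 1 / 0.299 = 3.344
5.6·fm + (1 − fm) = 3.344
fm = (3.344 − 1) / (5.6 − 1) = 0.510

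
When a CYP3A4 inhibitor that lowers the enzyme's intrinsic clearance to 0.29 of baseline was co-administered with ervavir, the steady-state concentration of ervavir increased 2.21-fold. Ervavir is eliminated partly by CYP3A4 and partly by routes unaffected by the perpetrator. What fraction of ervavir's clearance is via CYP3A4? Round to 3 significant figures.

CL'/CL = 1 / 2.21 = 0.4525
0.29·fm + (1 − fm) = 0.4525
fm = (0.4525 − 1) / (0.29 − 1) = 0.771

0.771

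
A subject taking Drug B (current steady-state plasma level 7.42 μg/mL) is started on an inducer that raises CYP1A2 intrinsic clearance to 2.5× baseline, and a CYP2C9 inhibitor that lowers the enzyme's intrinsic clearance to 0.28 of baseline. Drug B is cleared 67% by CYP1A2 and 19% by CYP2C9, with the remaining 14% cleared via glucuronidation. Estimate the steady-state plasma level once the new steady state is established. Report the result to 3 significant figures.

3.97 μg/mL

The CYP1A2 pathway (67% of clearance) is boosted to 2.5× activity: 0.67 × 2.5 = 1.675.
The CYP2C9 pathway (19% of clearance) falls to 0.28× activity: 0.19 × 0.28 = 0.0532.
The remaining 14% of clearance is unaffected.
Relative clearance = 1.675 + 0.0532 + 0.14 = 1.8682.
Dividing the baseline by the relative clearance: 7.42 / 1.8682 = 3.97 μg/mL.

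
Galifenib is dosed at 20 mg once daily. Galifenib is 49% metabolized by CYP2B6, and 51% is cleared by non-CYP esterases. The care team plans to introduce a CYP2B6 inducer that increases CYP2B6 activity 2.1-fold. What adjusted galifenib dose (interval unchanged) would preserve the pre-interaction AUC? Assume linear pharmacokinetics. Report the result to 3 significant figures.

30.8 mg

CYP2B6: 0.49 × 2.1 = 1.029
Other: 0.51 (unchanged)
CL_new/CL_old = 1.029 + 0.51 = 1.539.
Css,avg = (dose rate)/CL, so holding Css fixed requires dose ∝ CL: 20 × 1.539 = 30.8 mg.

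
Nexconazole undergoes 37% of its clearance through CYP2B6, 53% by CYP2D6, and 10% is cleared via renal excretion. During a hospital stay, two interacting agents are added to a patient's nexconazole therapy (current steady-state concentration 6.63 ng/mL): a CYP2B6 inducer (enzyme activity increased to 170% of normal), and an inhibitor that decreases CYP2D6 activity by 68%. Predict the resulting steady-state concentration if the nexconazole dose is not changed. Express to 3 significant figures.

CYP2B6: 0.37 × 1.7 = 0.629
CYP2D6: 0.53 × 0.32 = 0.1696
Other: 0.1 (unchanged)
Relative clearance = 0.629 + 0.1696 + 0.1 = 0.8986.
New steady-state concentration = 6.63 / 0.8986 = 7.38 ng/mL (concentration scales inversely with clearance).

7.38 ng/mL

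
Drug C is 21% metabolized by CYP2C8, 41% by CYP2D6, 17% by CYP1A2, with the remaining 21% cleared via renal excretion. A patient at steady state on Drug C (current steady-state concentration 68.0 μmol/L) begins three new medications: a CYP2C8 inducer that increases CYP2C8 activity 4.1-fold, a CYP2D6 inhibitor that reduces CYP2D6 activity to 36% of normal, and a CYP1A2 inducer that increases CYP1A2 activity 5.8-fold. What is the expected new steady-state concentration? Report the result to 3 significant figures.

30.8 μmol/L

CYP2C8: 0.21 × 4.1 = 0.861
CYP2D6: 0.41 × 0.36 = 0.1476
CYP1A2: 0.17 × 5.8 = 0.986
Other: 0.21 (unchanged)
CL_new/CL_old = 0.861 + 0.1476 + 0.986 + 0.21 = 2.2046.
Steady-state concentration ∝ 1/CL: new value = 68.0 / 2.2046 = 30.8 μmol/L.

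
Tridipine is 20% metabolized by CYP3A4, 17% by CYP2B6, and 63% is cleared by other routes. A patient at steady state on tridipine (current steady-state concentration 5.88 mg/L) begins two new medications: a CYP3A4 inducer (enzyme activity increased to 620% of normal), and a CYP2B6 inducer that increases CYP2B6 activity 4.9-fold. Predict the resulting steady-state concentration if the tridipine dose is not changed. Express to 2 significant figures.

2.2 mg/L

The CYP3A4 pathway (20% of clearance) rises to 6.2× activity: 0.2 × 6.2 = 1.24.
The CYP2B6 pathway (17% of clearance) increases to 4.9× activity: 0.17 × 4.9 = 0.833.
Non-CYP routes (63%) are unchanged.
CL_new/CL_old = 1.24 + 0.833 + 0.63 = 2.703.
New steady-state concentration = 5.88 / 2.703 = 2.2 mg/L (concentration scales inversely with clearance).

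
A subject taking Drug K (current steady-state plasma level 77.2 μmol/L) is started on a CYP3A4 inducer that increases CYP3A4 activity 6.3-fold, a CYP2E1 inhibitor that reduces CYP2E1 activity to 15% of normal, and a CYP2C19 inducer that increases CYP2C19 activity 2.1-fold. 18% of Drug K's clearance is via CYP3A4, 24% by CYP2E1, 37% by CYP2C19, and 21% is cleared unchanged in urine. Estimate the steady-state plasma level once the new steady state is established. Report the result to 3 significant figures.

The CYP3A4 pathway (18% of clearance) rises to 6.3× activity: 0.18 × 6.3 = 1.134.
The CYP2E1 pathway (24% of clearance) drops to 0.15× activity: 0.24 × 0.15 = 0.036.
The CYP2C19 pathway (37% of clearance) rises to 2.1× activity: 0.37 × 2.1 = 0.777.
The remaining 21% of clearance is unaffected.
CL_new/CL_old = 1.134 + 0.036 + 0.777 + 0.21 = 2.157.
New steady-state plasma level = 77.2 / 2.157 = 35.8 μmol/L (concentration scales inversely with clearance).

35.8 μmol/L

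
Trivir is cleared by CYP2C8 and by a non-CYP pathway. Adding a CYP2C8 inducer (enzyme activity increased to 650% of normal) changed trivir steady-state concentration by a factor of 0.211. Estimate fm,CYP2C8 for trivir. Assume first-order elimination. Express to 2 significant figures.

Let fm be the CYP2C8 fraction. New clearance relative to baseline = fm × 6.5 + (1 − fm).
Steady-state concentration ratio = 1 / (new CL fraction), so new CL fraction = 1 / 0.211 = 4.739.
fm × 6.5 + 1 − fm = 4.739  ⇒  fm × (6.5 − 1) = 3.739  ⇒  fm = 0.68.

0.68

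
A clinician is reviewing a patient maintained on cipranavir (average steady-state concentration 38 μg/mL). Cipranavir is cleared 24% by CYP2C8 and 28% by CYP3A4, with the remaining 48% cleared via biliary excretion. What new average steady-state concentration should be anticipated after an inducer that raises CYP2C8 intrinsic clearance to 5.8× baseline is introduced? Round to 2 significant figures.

CYP2C8: 0.24 × 5.8 = 1.392
CYP3A4: 0.28 (unchanged)
Other: 0.48 (unchanged)
CL_new/CL_old = 1.392 + 0.28 + 0.48 = 2.152.
Average steady-state concentration ∝ 1/CL, so new value = 38 / 2.152 = 18 μg/mL.

18 μg/mL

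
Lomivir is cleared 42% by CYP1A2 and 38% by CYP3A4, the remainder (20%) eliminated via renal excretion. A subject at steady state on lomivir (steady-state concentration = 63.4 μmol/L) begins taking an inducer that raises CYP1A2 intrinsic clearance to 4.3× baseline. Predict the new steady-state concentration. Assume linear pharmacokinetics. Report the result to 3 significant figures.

CYP1A2: 0.42 × 4.3 = 1.806
CYP3A4: 0.38 (unchanged)
Other: 0.2 (unchanged)
New clearance relative to baseline: 1.806 + 0.38 + 0.2 = 2.386.
With dosing unchanged, steady-state concentration scales as 1/CL: 63.4 / 2.386 = 26.6 μmol/L.

26.6 μmol/L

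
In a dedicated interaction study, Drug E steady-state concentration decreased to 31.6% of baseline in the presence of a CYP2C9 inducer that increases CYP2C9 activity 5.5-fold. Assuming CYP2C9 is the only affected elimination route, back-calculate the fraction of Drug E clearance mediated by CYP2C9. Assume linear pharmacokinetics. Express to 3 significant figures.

0.481

Let fm be the CYP2C9 fraction. New clearance relative to baseline = fm × 5.5 + (1 − fm).
Steady-state concentration ratio = 1 / (new CL fraction), so new CL fraction = 1 / 0.316 = 3.165.
fm × 5.5 + 1 − fm = 3.165  ⇒  fm × (5.5 − 1) = 2.165  ⇒  fm = 0.481.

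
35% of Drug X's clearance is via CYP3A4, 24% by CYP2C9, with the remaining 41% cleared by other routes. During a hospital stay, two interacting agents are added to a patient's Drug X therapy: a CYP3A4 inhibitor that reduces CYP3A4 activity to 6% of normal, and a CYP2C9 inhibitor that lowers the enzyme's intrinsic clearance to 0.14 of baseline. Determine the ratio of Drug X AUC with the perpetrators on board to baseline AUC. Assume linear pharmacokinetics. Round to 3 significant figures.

CYP3A4: 0.35 × 0.06 = 0.021
CYP2C9: 0.24 × 0.14 = 0.0336
Other: 0.41 (unchanged)
Relative clearance = 0.021 + 0.0336 + 0.41 = 0.4646.
AUC ∝ 1/CL: fold-change = 1 / 0.4646 = 2.15.

2.15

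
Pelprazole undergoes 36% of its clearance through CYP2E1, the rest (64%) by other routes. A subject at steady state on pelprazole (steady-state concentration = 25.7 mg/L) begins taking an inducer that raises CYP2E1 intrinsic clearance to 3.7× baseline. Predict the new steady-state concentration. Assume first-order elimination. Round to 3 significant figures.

The CYP2E1 pathway (36% of clearance) is boosted to 3.7× activity: 0.36 × 3.7 = 1.332.
The remaining 64% of clearance is unaffected.
CL_new/CL_old = 1.332 + 0.64 = 1.972.
Steady-state concentration ∝ 1/CL, so new value = 25.7 / 1.972 = 13.0 mg/L.

13.0 mg/L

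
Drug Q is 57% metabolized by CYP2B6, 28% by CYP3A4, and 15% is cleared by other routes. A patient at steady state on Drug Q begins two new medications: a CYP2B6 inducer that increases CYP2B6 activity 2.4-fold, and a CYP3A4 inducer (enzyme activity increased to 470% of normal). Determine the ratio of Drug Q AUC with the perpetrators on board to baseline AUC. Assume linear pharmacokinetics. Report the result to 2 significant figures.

0.35

The CYP2B6 pathway (57% of clearance) is boosted to 2.4× activity: 0.57 × 2.4 = 1.368.
The CYP3A4 pathway (28% of clearance) is boosted to 4.7× activity: 0.28 × 4.7 = 1.316.
The remaining 15% of clearance is unaffected.
CL_new/CL_old = 1.368 + 1.316 + 0.15 = 2.834.
Net AUC ratio = 1 / 2.834 = 0.35.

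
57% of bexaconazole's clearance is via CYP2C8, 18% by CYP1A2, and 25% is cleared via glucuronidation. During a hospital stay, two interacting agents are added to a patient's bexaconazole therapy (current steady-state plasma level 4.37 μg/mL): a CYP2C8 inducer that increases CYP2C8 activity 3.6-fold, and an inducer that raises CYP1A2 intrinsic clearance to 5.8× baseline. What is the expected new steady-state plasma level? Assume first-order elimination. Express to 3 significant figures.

The CYP2C8 pathway (57% of clearance) increases to 3.6× activity: 0.57 × 3.6 = 2.052.
The CYP1A2 pathway (18% of clearance) is boosted to 5.8× activity: 0.18 × 5.8 = 1.044.
The remaining 25% of clearance is unaffected.
CL_new/CL_old = 2.052 + 1.044 + 0.25 = 3.346.
Dividing the baseline by the relative clearance: 4.37 / 3.346 = 1.31 μg/mL.

1.31 μg/mL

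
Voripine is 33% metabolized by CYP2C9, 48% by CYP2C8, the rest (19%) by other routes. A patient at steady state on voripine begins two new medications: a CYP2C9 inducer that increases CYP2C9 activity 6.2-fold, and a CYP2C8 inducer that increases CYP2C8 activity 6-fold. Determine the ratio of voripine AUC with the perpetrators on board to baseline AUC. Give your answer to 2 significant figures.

0.20

The CYP2C9 pathway (33% of clearance) increases to 6.2× activity: 0.33 × 6.2 = 2.046.
The CYP2C8 pathway (48% of clearance) rises to 6× activity: 0.48 × 6 = 2.88.
The remaining 19% of clearance is unaffected.
Relative clearance = 2.046 + 2.88 + 0.19 = 5.116.
Because AUC varies inversely with clearance, the combined effect is 1 / 5.116 = 0.20.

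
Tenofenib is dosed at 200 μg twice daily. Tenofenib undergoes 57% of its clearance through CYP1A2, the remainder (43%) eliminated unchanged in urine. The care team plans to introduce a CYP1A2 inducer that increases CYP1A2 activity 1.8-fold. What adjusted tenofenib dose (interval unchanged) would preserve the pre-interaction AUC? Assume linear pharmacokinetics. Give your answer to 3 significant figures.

The CYP1A2 pathway (57% of clearance) increases to 1.8× activity: 0.57 × 1.8 = 1.026.
The remaining 43% of clearance is unaffected.
New clearance relative to baseline: 1.026 + 0.43 = 1.456.
Css,avg = (dose rate)/CL, so holding Css fixed requires dose ∝ CL: 200 × 1.456 = 291 μg.

291 μg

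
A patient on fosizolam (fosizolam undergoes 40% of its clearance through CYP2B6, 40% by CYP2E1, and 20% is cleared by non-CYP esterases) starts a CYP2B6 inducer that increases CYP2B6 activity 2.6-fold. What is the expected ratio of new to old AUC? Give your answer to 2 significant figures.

The CYP2B6 pathway (40% of clearance) rises to 2.6× activity: 0.4 × 2.6 = 1.04.
CYP2E1 (40%) and the residual 20% are unaffected.
New clearance relative to baseline: 1.04 + 0.4 + 0.2 = 1.64.
AUC ratio = CL_old/CL_new = 1 / 1.64 = 0.61.

0.61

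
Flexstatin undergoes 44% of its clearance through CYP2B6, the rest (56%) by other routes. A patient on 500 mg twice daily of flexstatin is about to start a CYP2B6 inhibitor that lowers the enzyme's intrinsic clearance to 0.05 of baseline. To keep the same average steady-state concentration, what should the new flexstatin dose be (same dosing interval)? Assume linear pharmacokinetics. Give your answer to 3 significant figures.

291 mg

CYP2B6: 0.44 × 0.05 = 0.022
Other: 0.56 (unchanged)
Relative clearance = 0.022 + 0.56 = 0.582.
Exposure is unchanged when dose changes in proportion to clearance. New dose = 500 mg × 0.582 = 291 mg.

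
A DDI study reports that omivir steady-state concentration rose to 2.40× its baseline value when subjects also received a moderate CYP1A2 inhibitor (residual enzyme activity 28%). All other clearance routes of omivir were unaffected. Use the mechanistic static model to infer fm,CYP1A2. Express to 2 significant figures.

0.81

CL'/CL = 1 / 2.40 = 0.4167
0.28·fm + (1 − fm) = 0.4167
fm = (0.4167 − 1) / (0.28 − 1) = 0.81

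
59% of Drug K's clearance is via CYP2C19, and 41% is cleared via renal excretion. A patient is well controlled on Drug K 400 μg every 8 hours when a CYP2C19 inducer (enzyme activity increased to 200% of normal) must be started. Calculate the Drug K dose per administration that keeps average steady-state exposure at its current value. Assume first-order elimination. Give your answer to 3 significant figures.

636 μg

CYP2C19: 0.59 × 2 = 1.18
Other: 0.41 (unchanged)
New clearance relative to baseline: 1.18 + 0.41 = 1.59.
To maintain the same steady-state level, dose must scale with clearance: new dose = 400 × 1.59 = 636 μg.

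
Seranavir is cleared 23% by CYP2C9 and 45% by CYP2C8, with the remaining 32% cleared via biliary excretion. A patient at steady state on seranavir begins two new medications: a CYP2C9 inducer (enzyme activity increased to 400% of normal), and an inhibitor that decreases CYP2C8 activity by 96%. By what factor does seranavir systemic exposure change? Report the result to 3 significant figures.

The CYP2C9 pathway (23% of clearance) increases to 4× activity: 0.23 × 4 = 0.92.
The CYP2C8 pathway (45% of clearance) is reduced to 0.04× activity: 0.45 × 0.04 = 0.018.
Non-CYP routes (32%) are unchanged.
CL_new/CL_old = 0.92 + 0.018 + 0.32 = 1.258.
Systemic exposure ∝ 1/CL: fold-change = 1 / 1.258 = 0.795.

0.795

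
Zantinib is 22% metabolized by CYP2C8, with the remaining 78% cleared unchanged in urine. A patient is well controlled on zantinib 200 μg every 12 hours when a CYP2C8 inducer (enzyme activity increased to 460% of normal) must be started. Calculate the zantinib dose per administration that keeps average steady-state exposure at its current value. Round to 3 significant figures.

CYP2C8: 0.22 × 4.6 = 1.012
Other: 0.78 (unchanged)
New clearance relative to baseline: 1.012 + 0.78 = 1.792.
Css,avg = (dose rate)/CL, so holding Css fixed requires dose ∝ CL: 200 × 1.792 = 358 μg.

358 μg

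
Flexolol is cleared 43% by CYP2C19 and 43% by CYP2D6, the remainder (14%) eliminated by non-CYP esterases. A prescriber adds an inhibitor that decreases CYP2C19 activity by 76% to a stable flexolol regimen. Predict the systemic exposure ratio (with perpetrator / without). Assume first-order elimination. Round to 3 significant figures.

The CYP2C19 pathway (43% of clearance) drops to 0.24× activity: 0.43 × 0.24 = 0.1032.
CYP2D6 (43%) and the residual 14% are unaffected.
Relative clearance = 0.1032 + 0.43 + 0.14 = 0.6732.
Since systemic exposure ∝ 1/CL, the ratio is 1 / 0.6732 = 1.49.

1.49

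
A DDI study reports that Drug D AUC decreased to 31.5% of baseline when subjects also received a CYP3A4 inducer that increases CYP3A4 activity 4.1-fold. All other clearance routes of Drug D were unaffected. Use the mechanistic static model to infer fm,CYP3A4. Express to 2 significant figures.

Let fm be the CYP3A4 fraction. New clearance relative to baseline = fm × 4.1 + (1 − fm).
AUC ratio = 1 / (new CL fraction), so new CL fraction = 1 / 0.315 = 3.175.
fm × 4.1 + 1 − fm = 3.175  ⇒  fm × (4.1 − 1) = 2.175  ⇒  fm = 0.70.

0.70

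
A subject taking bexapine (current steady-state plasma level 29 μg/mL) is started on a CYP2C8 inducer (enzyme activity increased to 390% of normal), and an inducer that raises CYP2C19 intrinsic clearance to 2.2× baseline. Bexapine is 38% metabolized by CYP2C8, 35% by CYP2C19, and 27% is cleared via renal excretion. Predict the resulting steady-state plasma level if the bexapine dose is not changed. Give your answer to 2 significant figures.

11 μg/mL

CYP2C8: 0.38 × 3.9 = 1.482
CYP2C19: 0.35 × 2.2 = 0.77
Other: 0.27 (unchanged)
Relative clearance = 1.482 + 0.77 + 0.27 = 2.522.
Dividing the baseline by the relative clearance: 29 / 2.522 = 11 μg/mL.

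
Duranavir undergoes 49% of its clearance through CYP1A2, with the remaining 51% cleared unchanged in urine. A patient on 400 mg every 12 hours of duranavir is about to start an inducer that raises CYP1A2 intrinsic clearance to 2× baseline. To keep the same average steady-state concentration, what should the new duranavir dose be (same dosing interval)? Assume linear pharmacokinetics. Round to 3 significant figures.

596 mg

The CYP1A2 pathway (49% of clearance) increases to 2× activity: 0.49 × 2 = 0.98.
Non-CYP routes (51%) are unchanged.
CL_new/CL_old = 0.98 + 0.51 = 1.49.
To maintain the same steady-state level, dose must scale with clearance: new dose = 400 × 1.49 = 596 mg.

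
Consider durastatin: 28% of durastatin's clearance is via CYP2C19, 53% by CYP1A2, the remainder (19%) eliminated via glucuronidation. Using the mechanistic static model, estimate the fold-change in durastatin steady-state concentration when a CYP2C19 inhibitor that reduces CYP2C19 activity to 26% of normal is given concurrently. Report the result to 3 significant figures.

CYP2C19: 0.28 × 0.26 = 0.0728
CYP1A2: 0.53 (unchanged)
Other: 0.19 (unchanged)
Relative clearance = 0.0728 + 0.53 + 0.19 = 0.7928.
Since steady-state concentration ∝ 1/CL, the ratio is 1 / 0.7928 = 1.26.

1.26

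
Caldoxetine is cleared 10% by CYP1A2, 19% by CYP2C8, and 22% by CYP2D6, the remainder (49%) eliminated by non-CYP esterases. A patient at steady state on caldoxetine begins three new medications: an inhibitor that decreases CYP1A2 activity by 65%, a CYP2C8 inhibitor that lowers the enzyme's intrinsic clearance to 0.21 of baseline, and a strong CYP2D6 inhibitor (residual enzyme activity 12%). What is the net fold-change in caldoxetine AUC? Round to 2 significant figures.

CYP1A2: 0.1 × 0.35 = 0.035
CYP2C8: 0.19 × 0.21 = 0.0399
CYP2D6: 0.22 × 0.12 = 0.0264
Other: 0.49 (unchanged)
Relative clearance = 0.035 + 0.0399 + 0.0264 + 0.49 = 0.5913.
AUC ∝ 1/CL: fold-change = 1 / 0.5913 = 1.7.

1.7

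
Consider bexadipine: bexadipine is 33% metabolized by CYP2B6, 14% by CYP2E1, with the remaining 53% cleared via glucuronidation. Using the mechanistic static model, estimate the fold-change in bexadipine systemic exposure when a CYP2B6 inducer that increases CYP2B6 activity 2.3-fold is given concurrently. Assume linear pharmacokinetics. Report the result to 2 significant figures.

The CYP2B6 pathway (33% of clearance) increases to 2.3× activity: 0.33 × 2.3 = 0.759.
CYP2E1 (14%) and the residual 53% are unaffected.
New clearance relative to baseline: 0.759 + 0.14 + 0.53 = 1.429.
Systemic exposure ratio = CL_old/CL_new = 1 / 1.429 = 0.70.

0.70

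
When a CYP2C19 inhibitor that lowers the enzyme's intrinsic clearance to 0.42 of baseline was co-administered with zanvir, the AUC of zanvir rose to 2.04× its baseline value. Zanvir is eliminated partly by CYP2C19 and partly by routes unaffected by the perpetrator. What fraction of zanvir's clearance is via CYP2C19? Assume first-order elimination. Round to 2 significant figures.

Let x = fm,CYP2C19. Because AUC ∝ 1/CL, relative clearance fell to 1/2.04 = 0.4902.
Only the CYP2C19 route changed, so 0.4902 = x·0.42 + (1 − x), giving x = 0.88.

0.88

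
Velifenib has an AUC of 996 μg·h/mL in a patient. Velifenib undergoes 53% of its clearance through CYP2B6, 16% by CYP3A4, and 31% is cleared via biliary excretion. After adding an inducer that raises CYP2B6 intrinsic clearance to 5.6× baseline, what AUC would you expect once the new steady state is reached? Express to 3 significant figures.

The CYP2B6 pathway (53% of clearance) rises to 5.6× activity: 0.53 × 5.6 = 2.968.
CYP3A4 (16%) and the residual 31% are unaffected.
CL_new/CL_old = 2.968 + 0.16 + 0.31 = 3.438.
AUC ∝ 1/CL, so new value = 996 / 3.438 = 290 μg·h/mL.

290 μg·h/mL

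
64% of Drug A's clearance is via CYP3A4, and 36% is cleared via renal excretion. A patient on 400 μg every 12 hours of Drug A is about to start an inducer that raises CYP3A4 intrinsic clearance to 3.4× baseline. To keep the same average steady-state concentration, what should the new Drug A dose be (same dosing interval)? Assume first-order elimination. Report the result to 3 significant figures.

1.01 × 10³ μg

The CYP3A4 pathway (64% of clearance) increases to 3.4× activity: 0.64 × 3.4 = 2.176.
The remaining 36% of clearance is unaffected.
New clearance relative to baseline: 2.176 + 0.36 = 2.536.
Exposure is unchanged when dose changes in proportion to clearance. New dose = 400 μg × 2.536 = 1.01 × 10³ μg.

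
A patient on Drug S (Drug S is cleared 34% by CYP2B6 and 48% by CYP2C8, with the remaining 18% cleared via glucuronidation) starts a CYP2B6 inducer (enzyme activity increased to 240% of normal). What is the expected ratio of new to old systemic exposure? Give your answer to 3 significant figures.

0.678

The CYP2B6 pathway (34% of clearance) is boosted to 2.4× activity: 0.34 × 2.4 = 0.816.
CYP2C8 (48%) and the residual 18% are unaffected.
New clearance relative to baseline: 0.816 + 0.48 + 0.18 = 1.476.
Systemic exposure is inversely proportional to clearance, so the fold-change is 1 / 1.476 = 0.678.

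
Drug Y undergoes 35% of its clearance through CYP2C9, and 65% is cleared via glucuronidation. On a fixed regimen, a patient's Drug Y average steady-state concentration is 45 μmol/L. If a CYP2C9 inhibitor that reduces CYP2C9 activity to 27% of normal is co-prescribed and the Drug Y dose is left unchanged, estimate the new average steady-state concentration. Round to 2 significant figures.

The CYP2C9 pathway (35% of clearance) falls to 0.27× activity: 0.35 × 0.27 = 0.0945.
Non-CYP routes (65%) are unchanged.
New clearance relative to baseline: 0.0945 + 0.65 = 0.7445.
With dosing unchanged, average steady-state concentration scales as 1/CL: 45 / 0.7445 = 60 μmol/L.

60 μmol/L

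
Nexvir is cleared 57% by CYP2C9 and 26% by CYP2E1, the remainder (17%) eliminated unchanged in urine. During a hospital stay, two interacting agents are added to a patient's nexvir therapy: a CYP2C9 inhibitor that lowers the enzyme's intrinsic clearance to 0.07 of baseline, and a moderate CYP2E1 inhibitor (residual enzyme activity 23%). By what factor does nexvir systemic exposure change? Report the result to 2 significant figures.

3.7

The CYP2C9 pathway (57% of clearance) falls to 0.07× activity: 0.57 × 0.07 = 0.0399.
The CYP2E1 pathway (26% of clearance) falls to 0.23× activity: 0.26 × 0.23 = 0.0598.
Non-CYP routes (17%) are unchanged.
New clearance relative to baseline: 0.0399 + 0.0598 + 0.17 = 0.2697.
Because systemic exposure varies inversely with clearance, the combined effect is 1 / 0.2697 = 3.7.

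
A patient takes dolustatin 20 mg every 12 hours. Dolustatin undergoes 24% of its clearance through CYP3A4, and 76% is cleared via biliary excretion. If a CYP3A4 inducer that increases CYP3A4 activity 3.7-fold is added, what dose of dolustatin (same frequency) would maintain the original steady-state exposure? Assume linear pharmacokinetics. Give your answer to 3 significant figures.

33.0 mg

CYP3A4: 0.24 × 3.7 = 0.888
Other: 0.76 (unchanged)
Relative clearance = 0.888 + 0.76 = 1.648.
To maintain the same steady-state level, dose must scale with clearance: new dose = 20 × 1.648 = 33.0 mg.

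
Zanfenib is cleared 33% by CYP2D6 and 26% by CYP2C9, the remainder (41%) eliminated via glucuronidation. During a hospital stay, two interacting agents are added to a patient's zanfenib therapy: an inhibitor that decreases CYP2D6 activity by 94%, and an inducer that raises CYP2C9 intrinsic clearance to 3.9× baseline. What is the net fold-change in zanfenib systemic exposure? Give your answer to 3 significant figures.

CYP2D6: 0.33 × 0.06 = 0.0198
CYP2C9: 0.26 × 3.9 = 1.014
Other: 0.41 (unchanged)
Relative clearance = 0.0198 + 1.014 + 0.41 = 1.4438.
Net systemic exposure ratio = 1 / 1.4438 = 0.693.

0.693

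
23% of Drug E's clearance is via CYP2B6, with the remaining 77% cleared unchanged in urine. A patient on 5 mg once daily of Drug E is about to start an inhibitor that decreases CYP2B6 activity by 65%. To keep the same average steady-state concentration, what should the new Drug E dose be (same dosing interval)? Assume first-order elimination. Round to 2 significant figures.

4.3 mg

The CYP2B6 pathway (23% of clearance) is reduced to 0.35× activity: 0.23 × 0.35 = 0.0805.
Non-CYP routes (77%) are unchanged.
Relative clearance = 0.0805 + 0.77 = 0.8505.
Exposure is unchanged when dose changes in proportion to clearance. New dose = 5 mg × 0.8505 = 4.3 mg.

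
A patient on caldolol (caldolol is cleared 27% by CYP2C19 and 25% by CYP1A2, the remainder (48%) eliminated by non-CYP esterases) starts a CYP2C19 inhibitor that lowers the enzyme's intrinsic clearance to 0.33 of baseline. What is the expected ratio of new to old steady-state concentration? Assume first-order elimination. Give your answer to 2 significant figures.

1.2

The CYP2C19 pathway (27% of clearance) drops to 0.33× activity: 0.27 × 0.33 = 0.0891.
CYP1A2 (25%) and the residual 48% are unaffected.
Relative clearance = 0.0891 + 0.25 + 0.48 = 0.8191.
Steady-state concentration is inversely proportional to clearance, so the fold-change is 1 / 0.8191 = 1.2.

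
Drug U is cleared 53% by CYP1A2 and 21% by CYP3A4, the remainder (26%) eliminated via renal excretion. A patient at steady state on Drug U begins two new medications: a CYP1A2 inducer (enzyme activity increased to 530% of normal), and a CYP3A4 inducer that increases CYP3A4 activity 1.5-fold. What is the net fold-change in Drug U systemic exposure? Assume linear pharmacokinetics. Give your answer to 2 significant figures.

0.30

CYP1A2: 0.53 × 5.3 = 2.809
CYP3A4: 0.21 × 1.5 = 0.315
Other: 0.26 (unchanged)
CL_new/CL_old = 2.809 + 0.315 + 0.26 = 3.384.
Net systemic exposure ratio = 1 / 3.384 = 0.30.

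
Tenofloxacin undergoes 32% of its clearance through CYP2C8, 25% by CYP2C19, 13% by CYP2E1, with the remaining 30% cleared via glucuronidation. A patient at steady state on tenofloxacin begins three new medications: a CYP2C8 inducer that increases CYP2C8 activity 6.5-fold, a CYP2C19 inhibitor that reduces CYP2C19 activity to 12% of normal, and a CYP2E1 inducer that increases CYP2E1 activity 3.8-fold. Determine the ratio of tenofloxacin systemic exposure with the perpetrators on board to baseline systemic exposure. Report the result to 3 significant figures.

CYP2C8: 0.32 × 6.5 = 2.08
CYP2C19: 0.25 × 0.12 = 0.03
CYP2E1: 0.13 × 3.8 = 0.494
Other: 0.3 (unchanged)
Relative clearance = 2.08 + 0.03 + 0.494 + 0.3 = 2.904.
Net systemic exposure ratio = 1 / 2.904 = 0.344.

0.344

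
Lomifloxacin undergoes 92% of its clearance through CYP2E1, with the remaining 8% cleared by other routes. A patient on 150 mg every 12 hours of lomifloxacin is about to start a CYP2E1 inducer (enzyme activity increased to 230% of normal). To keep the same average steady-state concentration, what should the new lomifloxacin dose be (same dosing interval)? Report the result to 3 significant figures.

329 mg

CYP2E1: 0.92 × 2.3 = 2.116
Other: 0.08 (unchanged)
Relative clearance = 2.116 + 0.08 = 2.196.
Exposure is unchanged when dose changes in proportion to clearance. New dose = 150 mg × 2.196 = 329 mg.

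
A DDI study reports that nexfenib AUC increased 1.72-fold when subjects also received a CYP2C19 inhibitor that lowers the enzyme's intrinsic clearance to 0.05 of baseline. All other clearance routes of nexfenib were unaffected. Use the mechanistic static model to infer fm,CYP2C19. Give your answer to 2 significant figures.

0.44

Write x for the fraction cleared via CYP2C19. The observed AUC change means clearance fell to 1/1.72 = 0.5814 of baseline.
Setting x·0.05 + (1 − x) = 0.5814 and solving: x = (0.5814 − 1)/(0.05 − 1) = 0.44.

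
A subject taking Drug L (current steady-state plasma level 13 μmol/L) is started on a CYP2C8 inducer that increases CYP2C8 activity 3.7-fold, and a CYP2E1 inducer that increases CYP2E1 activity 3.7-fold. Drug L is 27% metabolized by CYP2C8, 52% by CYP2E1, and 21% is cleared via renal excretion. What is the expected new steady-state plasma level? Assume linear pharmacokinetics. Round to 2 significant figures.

The CYP2C8 pathway (27% of clearance) rises to 3.7× activity: 0.27 × 3.7 = 0.999.
The CYP2E1 pathway (52% of clearance) increases to 3.7× activity: 0.52 × 3.7 = 1.924.
Non-CYP routes (21%) are unchanged.
CL_new/CL_old = 0.999 + 1.924 + 0.21 = 3.133.
Steady-state plasma level ∝ 1/CL: new value = 13 / 3.133 = 4.1 μmol/L.

4.1 μmol/L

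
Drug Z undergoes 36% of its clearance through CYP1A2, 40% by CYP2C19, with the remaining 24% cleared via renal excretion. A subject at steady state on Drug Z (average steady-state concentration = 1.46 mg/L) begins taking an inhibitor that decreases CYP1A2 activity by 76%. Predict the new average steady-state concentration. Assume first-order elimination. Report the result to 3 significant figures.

The CYP1A2 pathway (36% of clearance) drops to 0.24× activity: 0.36 × 0.24 = 0.0864.
CYP2C19 (40%) and the residual 24% are unaffected.
Relative clearance = 0.0864 + 0.4 + 0.24 = 0.7264.
With dosing unchanged, average steady-state concentration scales as 1/CL: 1.46 / 0.7264 = 2.01 mg/L.

2.01 mg/L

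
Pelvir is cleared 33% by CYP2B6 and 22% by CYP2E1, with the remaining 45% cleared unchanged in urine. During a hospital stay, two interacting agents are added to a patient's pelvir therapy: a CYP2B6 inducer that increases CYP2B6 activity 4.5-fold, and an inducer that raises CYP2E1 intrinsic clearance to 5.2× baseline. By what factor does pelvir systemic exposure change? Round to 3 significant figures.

CYP2B6: 0.33 × 4.5 = 1.485
CYP2E1: 0.22 × 5.2 = 1.144
Other: 0.45 (unchanged)
Relative clearance = 1.485 + 1.144 + 0.45 = 3.079.
Net systemic exposure ratio = 1 / 3.079 = 0.325.

0.325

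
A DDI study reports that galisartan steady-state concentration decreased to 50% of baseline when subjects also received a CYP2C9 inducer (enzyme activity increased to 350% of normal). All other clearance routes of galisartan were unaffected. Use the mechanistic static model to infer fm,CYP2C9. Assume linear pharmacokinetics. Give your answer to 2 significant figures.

Let fm be the CYP2C9 fraction. New clearance relative to baseline = fm × 3.5 + (1 − fm).
Steady-state concentration ratio = 1 / (new CL fraction), so new CL fraction = 1 / 0.500 = 2.
fm × 3.5 + 1 − fm = 2  ⇒  fm × (3.5 − 1) = 1  ⇒  fm = 0.40.

0.40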